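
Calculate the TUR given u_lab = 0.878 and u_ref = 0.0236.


TUR = u_lab / u_ref
= 0.878 / 0.0236
= 37.2034

37.2034


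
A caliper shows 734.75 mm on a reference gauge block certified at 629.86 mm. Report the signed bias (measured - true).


Systematic error = measured - true
= 734.75 - 629.86
= 104.8900

104.8900


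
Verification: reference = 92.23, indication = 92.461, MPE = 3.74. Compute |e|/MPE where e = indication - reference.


e = indication - reference = 92.461 - 92.23 = 0.2310
|e| = 0.2310
ratio = |e| / MPE = 0.2310 / 3.74
ratio = 0.0618

0.0618


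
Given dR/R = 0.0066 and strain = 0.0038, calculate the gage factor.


GF = (dR/R) / epsilon
= 0.0066 / 0.0038
= 1.7368

1.7368


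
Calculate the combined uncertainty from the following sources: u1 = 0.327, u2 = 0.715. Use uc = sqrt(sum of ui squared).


uc = sqrt(0.327^2 + 0.715^2)
uc = sqrt(0.618154)
uc = 0.7862

0.7862


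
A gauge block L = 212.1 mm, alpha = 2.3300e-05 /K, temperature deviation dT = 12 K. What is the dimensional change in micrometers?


dL = L * alpha * dT
= 212.1 * 2.3300e-05 * 12
= 0.0593032 mm
dL_um = 0.0593032 * 1000 = 59.3032 um

59.3032


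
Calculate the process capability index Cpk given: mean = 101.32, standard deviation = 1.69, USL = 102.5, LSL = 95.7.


Cpu = (USL - mean) / (3*sigma) = (102.5 - 101.32) / (3*1.69) = 0.2327
Cpl = (mean - LSL) / (3*sigma) = (101.32 - 95.7) / (3*1.69) = 1.1085
Cpk = min(Cpu, Cpl) = 0.2327

0.2327


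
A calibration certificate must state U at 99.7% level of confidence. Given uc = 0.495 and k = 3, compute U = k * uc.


U = k * uc
U = 3 * 0.495
U = 1.4850

1.4850


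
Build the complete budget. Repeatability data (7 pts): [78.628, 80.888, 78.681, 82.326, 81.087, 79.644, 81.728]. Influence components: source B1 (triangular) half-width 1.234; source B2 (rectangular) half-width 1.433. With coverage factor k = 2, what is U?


mean = (78.628 + 80.888 + 78.681 + 82.326 + 81.087 + 79.644 + 81.728) / 7 = 80.426
s = sqrt(sum((x - mean)^2)/(n-1)) = 1.4631542
u_A = s / sqrt(n) = 1.4631542 / sqrt(7) = 0.55302031
u_B1 = 1.234 / sqrt(6) = 0.50377839
u_B2 = 1.433 / sqrt(3) = 0.82734294
uc = sqrt(0.55302031^2 + 0.50377839^2 + 0.82734294^2) = 1.1154015
U = k * uc = 2 * 1.1154015
U = 2.2308

2.2308


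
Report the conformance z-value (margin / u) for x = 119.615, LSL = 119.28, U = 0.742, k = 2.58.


u = U / k = 0.742 / 2.58 = 0.2875969
margin = |LSL - x| = |119.28 - 119.615| = 0.335
z = margin / u = 0.335 / 0.2875969
z = 1.1648

1.1648


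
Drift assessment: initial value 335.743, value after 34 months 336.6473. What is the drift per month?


rate = (v2 - v1) / months
= (336.6473 - 335.743) / 34
= 0.9043 / 34
= 0.0266

0.0266


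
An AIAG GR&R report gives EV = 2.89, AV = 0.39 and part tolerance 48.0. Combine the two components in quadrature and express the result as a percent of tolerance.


GRR = sqrt(EV^2 + AV^2) = sqrt(2.89^2 + 0.39^2) = 2.9161962
%GRR = GRR / tol * 100 = 2.9161962 / 48.0 * 100
%GRR = 6.0754

6.0754


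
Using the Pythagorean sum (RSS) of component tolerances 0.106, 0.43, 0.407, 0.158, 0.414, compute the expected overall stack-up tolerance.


RSS = sqrt(0.106^2 + 0.43^2 + 0.407^2 + 0.158^2 + 0.414^2)
= sqrt(0.558145)
= 0.7471

0.7471


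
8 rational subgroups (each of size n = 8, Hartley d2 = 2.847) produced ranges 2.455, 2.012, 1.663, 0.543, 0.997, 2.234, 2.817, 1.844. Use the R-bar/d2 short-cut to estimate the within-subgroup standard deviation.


R_bar = (2.455 + 2.012 + 1.663 + 0.543 + 0.997 + 2.234 + 2.817 + 1.844) / 8
R_bar = 14.565 / 8 = 1.820625
sigma_hat = R_bar / d2 = 1.820625 / 2.847 = 0.6395

0.6395


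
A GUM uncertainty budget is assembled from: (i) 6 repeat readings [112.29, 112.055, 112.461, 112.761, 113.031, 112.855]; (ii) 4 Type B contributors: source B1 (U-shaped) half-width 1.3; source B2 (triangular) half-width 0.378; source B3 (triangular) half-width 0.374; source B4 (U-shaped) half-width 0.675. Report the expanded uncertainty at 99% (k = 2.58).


mean = (112.29 + 112.055 + 112.461 + 112.761 + 113.031 + 112.855) / 6 = 112.5755
s = sqrt(sum((x - mean)^2)/(n-1)) = 0.37028408
u_A = s / sqrt(n) = 0.37028408 / sqrt(6) = 0.15116784
u_B1 = 1.3 / sqrt(2) = 0.91923882
u_B2 = 0.378 / sqrt(6) = 0.15431785
u_B3 = 0.374 / sqrt(6) = 0.15268486
u_B4 = 0.675 / sqrt(2) = 0.47729708
uc = sqrt(0.15116784^2 + 0.91923882^2 + 0.15431785^2 + 0.15268486^2 + 0.47729708^2) = 1.069014
U = k * uc = 2.58 * 1.069014
U = 2.7581

2.7581


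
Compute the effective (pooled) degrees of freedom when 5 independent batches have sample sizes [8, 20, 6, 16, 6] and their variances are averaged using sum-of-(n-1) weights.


nu = sum_i (n_i - 1)
nu = ((8 - 1) + (20 - 1) + (6 - 1) + (16 - 1) + (6 - 1))
nu = 7 + 19 + 5 + 15 + 5
nu = 51

51


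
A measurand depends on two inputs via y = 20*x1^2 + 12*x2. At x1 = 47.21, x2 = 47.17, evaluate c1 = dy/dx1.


y = 20*x1^2 + 12*x2
dy/dx1 = 2*20*x1
Evaluate at x1 = 47.21: c1 = 40 * 47.21
c1 = 1888.4000

1888.4000


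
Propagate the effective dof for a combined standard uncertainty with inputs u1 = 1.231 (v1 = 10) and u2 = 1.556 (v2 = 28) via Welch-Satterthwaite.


uc = sqrt(u1^2 + u2^2) = sqrt(1.231^2 + 1.556^2) = 1.9840607
v_eff = uc^4 / (u1^4/v1 + u2^4/v2)
= 1.9840607^4 / (1.231^4/10 + 1.556^4/28)
= 15.496008 / 0.43898545
v_eff = 35.2996

35.2996


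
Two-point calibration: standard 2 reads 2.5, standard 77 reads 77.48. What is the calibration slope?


slope = (y2 - y1) / (x2 - x1)
= (77.48 - 2.5) / (77 - 2)
= 74.9800 / 75
= 0.9997

0.9997


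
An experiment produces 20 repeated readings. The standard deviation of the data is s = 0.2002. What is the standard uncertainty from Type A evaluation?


u_A = s / sqrt(n)
u_A = 0.2002 / sqrt(20)
u_A = 0.2002 / 4.472136
u_A = 0.0448

0.0448


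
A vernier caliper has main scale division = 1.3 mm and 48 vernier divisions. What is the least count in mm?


LC = MSD / n_div
= 1.3 / 48
= 0.0271

0.0271


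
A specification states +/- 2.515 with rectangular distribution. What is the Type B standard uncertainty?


u_B = half_width / sqrt(3)
u_B = 2.515 / 1.7320508
u_B = 1.4520

1.4520


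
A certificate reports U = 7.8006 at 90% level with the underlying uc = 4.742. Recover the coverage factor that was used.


k = U / uc
k = 7.8006 / 4.742
k = 1.645

1.645


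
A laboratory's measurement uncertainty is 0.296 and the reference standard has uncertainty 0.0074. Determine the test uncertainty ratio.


TUR = u_lab / u_ref
= 0.296 / 0.0074
= 40.0000

40.0000


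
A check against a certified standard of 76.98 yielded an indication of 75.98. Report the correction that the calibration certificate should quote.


Correction = standard - reading
= 76.98 - 75.98
= 1.0000

1.0000


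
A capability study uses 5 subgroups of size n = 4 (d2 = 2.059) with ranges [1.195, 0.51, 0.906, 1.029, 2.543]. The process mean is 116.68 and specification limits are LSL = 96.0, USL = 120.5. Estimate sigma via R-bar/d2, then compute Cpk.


R_bar = (1.195 + 0.51 + 0.906 + 1.029 + 2.543) / 5 = 1.2366
sigma = R_bar / d2 = 1.2366 / 2.059 = 0.60058281
Cp = (USL - LSL)/(6*sigma) = (120.5 - 96.0)/(6*0.60058281) = 6.7990
Cpu = (120.5 - 116.68)/(3*0.60058281) = 2.1202
Cpl = (116.68 - 96.0)/(3*0.60058281) = 11.4777
Cpk = min(Cpu, Cpl) = 2.1202

2.1202


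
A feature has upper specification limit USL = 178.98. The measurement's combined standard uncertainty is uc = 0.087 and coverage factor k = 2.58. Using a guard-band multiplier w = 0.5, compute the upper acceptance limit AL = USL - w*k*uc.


U = k * uc = 2.58 * 0.087 = 0.22446
guard band g = w * U = 0.5 * 0.22446 = 0.11223
AL = USL - g = 178.98 - 0.11223
AL = 178.8678

178.8678


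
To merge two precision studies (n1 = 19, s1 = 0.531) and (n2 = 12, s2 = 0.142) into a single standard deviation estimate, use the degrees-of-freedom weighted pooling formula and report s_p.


s_p = sqrt(((n1-1)*s1^2 + (n2-1)*s2^2) / (n1+n2-2))
numerator = (19-1)*0.531^2 + (12-1)*0.142^2 = 5.075298 + 0.221804 = 5.297102
denominator = 19 + 12 - 2 = 29
s_p^2 = 5.297102 / 29 = 0.18265869
s_p = sqrt(0.18265869) = 0.4274

0.4274


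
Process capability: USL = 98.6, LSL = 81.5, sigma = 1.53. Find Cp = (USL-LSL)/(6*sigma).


Cp = (USL - LSL) / (6 * sigma)
= (98.6 - 81.5) / (6 * 1.53)
= 17.1000 / 9.1800
= 1.8627

1.8627


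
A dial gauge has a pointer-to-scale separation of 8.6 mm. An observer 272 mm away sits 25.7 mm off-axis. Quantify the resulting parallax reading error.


error = h * offset / d
= 8.6 * 25.7 / 272
= 0.8126

0.8126


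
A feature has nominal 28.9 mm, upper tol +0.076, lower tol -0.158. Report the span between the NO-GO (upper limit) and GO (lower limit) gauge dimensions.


GO = nominal - lower_tol (smallest hole = maximum material condition)
GO = 28.9 - 0.158 = 28.742
NO-GO = nominal + upper_tol (largest hole = least material condition)
NO-GO = 28.9 + 0.076 = 28.976
spread = NO-GO - GO = 28.976 - 28.742 = 0.2340

0.2340


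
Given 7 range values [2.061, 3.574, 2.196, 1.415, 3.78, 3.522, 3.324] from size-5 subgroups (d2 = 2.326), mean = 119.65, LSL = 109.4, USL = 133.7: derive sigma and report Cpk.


R_bar = (2.061 + 3.574 + 2.196 + 1.415 + 3.78 + 3.522 + 3.324) / 7 = 2.8388571
sigma = R_bar / d2 = 2.8388571 / 2.326 = 1.2204889
Cp = (USL - LSL)/(6*sigma) = (133.7 - 109.4)/(6*1.2204889) = 3.3183
Cpu = (133.7 - 119.65)/(3*1.2204889) = 3.8373
Cpl = (119.65 - 109.4)/(3*1.2204889) = 2.7994
Cpk = min(Cpu, Cpl) = 2.7994

2.7994


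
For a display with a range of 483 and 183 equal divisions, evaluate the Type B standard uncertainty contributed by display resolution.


resolution = range / divisions
resolution = 483 / 183 = 2.6393443
u_res = resolution / (2*sqrt(3))
u_res = 2.6393443 / 3.4641016
u_res = 0.7619

0.7619


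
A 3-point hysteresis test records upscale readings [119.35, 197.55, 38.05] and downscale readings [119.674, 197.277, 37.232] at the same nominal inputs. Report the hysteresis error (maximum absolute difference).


|119.35 - 119.674| = 0.3240
|197.55 - 197.277| = 0.2730
|38.05 - 37.232| = 0.8180
hysteresis = max(diffs) = 0.8180

0.8180


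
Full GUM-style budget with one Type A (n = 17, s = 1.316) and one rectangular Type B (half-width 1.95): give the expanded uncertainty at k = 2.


u_A = s / sqrt(n) = 1.316 / sqrt(17) = 0.31917688
u_B = half_width / sqrt(3) = 1.95 / sqrt(3) = 1.125833
uc = sqrt(u_A^2 + u_B^2) = sqrt(0.31917688^2 + 1.125833^2) = 1.1702025
U = k * uc = 2 * 1.1702025
U = 2.3404

2.3404


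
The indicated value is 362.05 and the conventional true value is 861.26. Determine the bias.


Systematic error = measured - true
= 362.05 - 861.26
= -499.2100

-499.2100


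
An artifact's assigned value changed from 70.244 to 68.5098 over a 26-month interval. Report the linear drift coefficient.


rate = (v2 - v1) / months
= (68.5098 - 70.244) / 26
= -1.7342 / 26
= -0.0667

-0.0667


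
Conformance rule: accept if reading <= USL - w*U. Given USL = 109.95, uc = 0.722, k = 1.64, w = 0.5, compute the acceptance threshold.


U = k * uc = 1.64 * 0.722 = 1.18408
guard band g = w * U = 0.5 * 1.18408 = 0.59204
AL = USL - g = 109.95 - 0.59204
AL = 109.3580

109.3580


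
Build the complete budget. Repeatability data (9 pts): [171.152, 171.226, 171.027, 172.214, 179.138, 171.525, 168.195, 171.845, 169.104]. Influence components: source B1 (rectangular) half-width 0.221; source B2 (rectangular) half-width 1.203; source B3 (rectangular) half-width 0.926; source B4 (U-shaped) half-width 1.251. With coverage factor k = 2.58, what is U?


mean = (171.152 + 171.226 + 171.027 + 172.214 + 179.138 + 171.525 + 168.195 + 171.845 + 169.104) / 9 = 171.714
s = sqrt(sum((x - mean)^2)/(n-1)) = 3.0748999
u_A = s / sqrt(n) = 3.0748999 / sqrt(9) = 1.0249666
u_B1 = 0.221 / sqrt(3) = 0.12759441
u_B2 = 1.203 / sqrt(3) = 0.69455237
u_B3 = 0.926 / sqrt(3) = 0.53462635
u_B4 = 1.251 / sqrt(2) = 0.88459058
uc = sqrt(1.0249666^2 + 0.12759441^2 + 0.69455237^2 + 0.53462635^2 + 0.88459058^2) = 1.6178893
U = k * uc = 2.58 * 1.6178893
U = 4.1742

4.1742


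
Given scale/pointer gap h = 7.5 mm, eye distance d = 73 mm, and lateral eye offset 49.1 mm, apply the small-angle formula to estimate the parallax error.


error = h * offset / d
= 7.5 * 49.1 / 73
= 5.0445

5.0445


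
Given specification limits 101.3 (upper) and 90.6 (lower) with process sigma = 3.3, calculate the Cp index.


Cp = (USL - LSL) / (6 * sigma)
= (101.3 - 90.6) / (6 * 3.3)
= 10.7000 / 19.8000
= 0.5404

0.5404


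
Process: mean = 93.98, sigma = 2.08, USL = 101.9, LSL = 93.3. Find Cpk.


Cpu = (USL - mean) / (3*sigma) = (101.9 - 93.98) / (3*2.08) = 1.2692
Cpl = (mean - LSL) / (3*sigma) = (93.98 - 93.3) / (3*2.08) = 0.1090
Cpk = min(Cpu, Cpl) = 0.1090

0.1090


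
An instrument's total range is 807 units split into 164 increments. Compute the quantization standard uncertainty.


resolution = range / divisions
resolution = 807 / 164 = 4.9207317
u_res = resolution / (2*sqrt(3))
u_res = 4.9207317 / 3.4641016
u_res = 1.4205

1.4205


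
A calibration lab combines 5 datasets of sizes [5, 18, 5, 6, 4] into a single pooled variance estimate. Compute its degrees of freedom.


nu = sum_i (n_i - 1)
nu = ((5 - 1) + (18 - 1) + (5 - 1) + (6 - 1) + (4 - 1))
nu = 4 + 17 + 4 + 5 + 3
nu = 33

33


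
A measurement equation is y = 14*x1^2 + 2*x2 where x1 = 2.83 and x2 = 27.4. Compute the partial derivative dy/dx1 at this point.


y = 14*x1^2 + 2*x2
dy/dx1 = 2*14*x1
Evaluate at x1 = 2.83: c1 = 28 * 2.83
c1 = 79.2400

79.2400


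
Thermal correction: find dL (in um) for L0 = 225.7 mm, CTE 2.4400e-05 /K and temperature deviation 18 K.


dL = L * alpha * dT
= 225.7 * 2.4400e-05 * 18
= 0.0991274 mm
dL_um = 0.0991274 * 1000 = 99.1274 um

99.1274


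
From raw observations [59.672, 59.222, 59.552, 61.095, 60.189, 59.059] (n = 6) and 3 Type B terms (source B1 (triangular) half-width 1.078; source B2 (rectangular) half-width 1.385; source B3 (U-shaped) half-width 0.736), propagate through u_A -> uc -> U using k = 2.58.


mean = (59.672 + 59.222 + 59.552 + 61.095 + 60.189 + 59.059) / 6 = 59.79816667
s = sqrt(sum((x - mean)^2)/(n-1)) = 0.74691082
u_A = s / sqrt(n) = 0.74691082 / sqrt(6) = 0.30492507
u_B1 = 1.078 / sqrt(6) = 0.44009166
u_B2 = 1.385 / sqrt(3) = 0.79963012
u_B3 = 0.736 / sqrt(2) = 0.52043059
uc = sqrt(0.30492507^2 + 0.44009166^2 + 0.79963012^2 + 0.52043059^2) = 1.0940367
U = k * uc = 2.58 * 1.0940367
U = 2.8226

2.8226


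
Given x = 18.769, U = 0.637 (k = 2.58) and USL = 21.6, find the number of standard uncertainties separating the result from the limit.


u = U / k = 0.637 / 2.58 = 0.24689922
margin = |USL - x| = |21.6 - 18.769| = 2.831
z = margin / u = 2.831 / 0.24689922
z = 11.4662

11.4662


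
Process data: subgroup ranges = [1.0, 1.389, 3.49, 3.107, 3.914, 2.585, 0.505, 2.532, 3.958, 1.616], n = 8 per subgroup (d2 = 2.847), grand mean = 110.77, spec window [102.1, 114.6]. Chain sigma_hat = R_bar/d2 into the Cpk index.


R_bar = (1.0 + 1.389 + 3.49 + 3.107 + 3.914 + 2.585 + 0.505 + 2.532 + 3.958 + 1.616) / 10 = 2.4096
sigma = R_bar / d2 = 2.4096 / 2.847 = 0.84636459
Cp = (USL - LSL)/(6*sigma) = (114.6 - 102.1)/(6*0.84636459) = 2.4615
Cpu = (114.6 - 110.77)/(3*0.84636459) = 1.5084
Cpl = (110.77 - 102.1)/(3*0.84636459) = 3.4146
Cpk = min(Cpu, Cpl) = 1.5084

1.5084


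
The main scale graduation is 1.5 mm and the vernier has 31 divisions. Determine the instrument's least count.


LC = MSD / n_div
= 1.5 / 31
= 0.0484

0.0484


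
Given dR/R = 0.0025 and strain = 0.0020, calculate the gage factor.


GF = (dR/R) / epsilon
= 0.0025 / 0.0020
= 1.2500

1.2500


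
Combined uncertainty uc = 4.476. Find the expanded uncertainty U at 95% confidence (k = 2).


U = k * uc
U = 2 * 4.476
U = 8.9520

8.9520


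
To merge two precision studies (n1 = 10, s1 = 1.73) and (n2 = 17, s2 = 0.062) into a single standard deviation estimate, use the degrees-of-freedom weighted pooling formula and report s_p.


s_p = sqrt(((n1-1)*s1^2 + (n2-1)*s2^2) / (n1+n2-2))
numerator = (10-1)*1.73^2 + (17-1)*0.062^2 = 26.9361 + 0.061504 = 26.997604
denominator = 10 + 17 - 2 = 25
s_p^2 = 26.997604 / 25 = 1.0799042
s_p = sqrt(1.0799042) = 1.0392

1.0392


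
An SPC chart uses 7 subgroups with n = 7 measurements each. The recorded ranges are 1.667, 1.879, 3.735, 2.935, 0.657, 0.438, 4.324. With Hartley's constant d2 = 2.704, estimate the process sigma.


R_bar = (1.667 + 1.879 + 3.735 + 2.935 + 0.657 + 0.438 + 4.324) / 7
R_bar = 15.635 / 7 = 2.2335714
sigma_hat = R_bar / d2 = 2.2335714 / 2.704 = 0.8260

0.8260


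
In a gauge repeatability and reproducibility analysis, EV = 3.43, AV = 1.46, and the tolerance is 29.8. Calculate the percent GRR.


GRR = sqrt(EV^2 + AV^2) = sqrt(3.43^2 + 1.46^2) = 3.727801
%GRR = GRR / tol * 100 = 3.727801 / 29.8 * 100
%GRR = 12.5094

12.5094


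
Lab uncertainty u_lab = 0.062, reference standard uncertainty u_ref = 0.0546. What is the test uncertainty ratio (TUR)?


TUR = u_lab / u_ref
= 0.062 / 0.0546
= 1.1355

1.1355


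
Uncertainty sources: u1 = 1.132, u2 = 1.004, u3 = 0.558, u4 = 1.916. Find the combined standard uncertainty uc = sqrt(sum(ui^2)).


uc = sqrt(1.132^2 + 1.004^2 + 0.558^2 + 1.916^2)
uc = sqrt(6.27186)
uc = 2.5044

2.5044


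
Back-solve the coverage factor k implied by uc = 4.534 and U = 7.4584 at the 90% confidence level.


k = U / uc
k = 7.4584 / 4.534
k = 1.645

1.645


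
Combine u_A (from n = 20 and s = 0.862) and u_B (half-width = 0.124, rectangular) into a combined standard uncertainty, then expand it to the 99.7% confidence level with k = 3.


u_A = s / sqrt(n) = 0.862 / sqrt(20) = 0.19274906
u_B = half_width / sqrt(3) = 0.124 / sqrt(3) = 0.071591433
uc = sqrt(u_A^2 + u_B^2) = sqrt(0.19274906^2 + 0.071591433^2) = 0.20561501
U = k * uc = 3 * 0.20561501
U = 0.6168

0.6168


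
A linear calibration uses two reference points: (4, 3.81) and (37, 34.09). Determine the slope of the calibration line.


slope = (y2 - y1) / (x2 - x1)
= (34.09 - 3.81) / (37 - 4)
= 30.2800 / 33
= 0.9176

0.9176


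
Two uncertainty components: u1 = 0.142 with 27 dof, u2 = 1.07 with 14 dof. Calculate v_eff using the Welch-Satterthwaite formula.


uc = sqrt(u1^2 + u2^2) = sqrt(0.142^2 + 1.07^2) = 1.0793813
v_eff = uc^4 / (u1^4/v1 + u2^4/v2)
= 1.0793813^4 / (0.142^4/27 + 1.07^4/14)
= 1.3573741 / 0.093643345
v_eff = 14.4951

14.4951


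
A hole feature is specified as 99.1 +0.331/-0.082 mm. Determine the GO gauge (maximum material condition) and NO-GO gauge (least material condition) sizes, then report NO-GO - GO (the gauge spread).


GO = nominal - lower_tol (smallest hole = maximum material condition)
GO = 99.1 - 0.082 = 99.018
NO-GO = nominal + upper_tol (largest hole = least material condition)
NO-GO = 99.1 + 0.331 = 99.431
spread = NO-GO - GO = 99.431 - 99.018 = 0.4130

0.4130


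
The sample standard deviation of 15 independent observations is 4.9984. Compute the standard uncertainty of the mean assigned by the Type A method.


u_A = s / sqrt(n)
u_A = 4.9984 / sqrt(15)
u_A = 4.9984 / 3.8729833
u_A = 1.2906

1.2906


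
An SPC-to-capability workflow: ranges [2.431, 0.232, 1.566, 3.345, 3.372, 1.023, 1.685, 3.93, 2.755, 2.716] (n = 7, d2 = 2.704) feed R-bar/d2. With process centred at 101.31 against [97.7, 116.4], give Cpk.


R_bar = (2.431 + 0.232 + 1.566 + 3.345 + 3.372 + 1.023 + 1.685 + 3.93 + 2.755 + 2.716) / 10 = 2.3055
sigma = R_bar / d2 = 2.3055 / 2.704 = 0.85262574
Cp = (USL - LSL)/(6*sigma) = (116.4 - 97.7)/(6*0.85262574) = 3.6554
Cpu = (116.4 - 101.31)/(3*0.85262574) = 5.8994
Cpl = (101.31 - 97.7)/(3*0.85262574) = 1.4113
Cpk = min(Cpu, Cpl) = 1.4113

1.4113


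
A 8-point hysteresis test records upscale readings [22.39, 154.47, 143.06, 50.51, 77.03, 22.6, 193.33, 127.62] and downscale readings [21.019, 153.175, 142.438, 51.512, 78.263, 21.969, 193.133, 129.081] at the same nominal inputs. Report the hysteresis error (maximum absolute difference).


|22.39 - 21.019| = 1.3710
|154.47 - 153.175| = 1.2950
|143.06 - 142.438| = 0.6220
|50.51 - 51.512| = 1.0020
|77.03 - 78.263| = 1.2330
|22.6 - 21.969| = 0.6310
|193.33 - 193.133| = 0.1970
|127.62 - 129.081| = 1.4610
hysteresis = max(diffs) = 1.4610

1.4610


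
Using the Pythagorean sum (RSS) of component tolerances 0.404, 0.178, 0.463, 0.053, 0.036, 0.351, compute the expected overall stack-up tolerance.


RSS = sqrt(0.404^2 + 0.178^2 + 0.463^2 + 0.053^2 + 0.036^2 + 0.351^2)
= sqrt(0.536575)
= 0.7325

0.7325


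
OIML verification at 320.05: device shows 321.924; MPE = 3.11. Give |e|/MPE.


e = indication - reference = 321.924 - 320.05 = 1.8740
|e| = 1.8740
ratio = |e| / MPE = 1.8740 / 3.11
ratio = 0.6026

0.6026


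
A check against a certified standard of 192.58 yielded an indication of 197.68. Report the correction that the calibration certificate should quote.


Correction = standard - reading
= 192.58 - 197.68
= -5.1000

-5.1000


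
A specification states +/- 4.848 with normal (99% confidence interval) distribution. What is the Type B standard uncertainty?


u_B = half_width / 2.576
u_B = 4.848 / 2.576
u_B = 1.8820

1.8820


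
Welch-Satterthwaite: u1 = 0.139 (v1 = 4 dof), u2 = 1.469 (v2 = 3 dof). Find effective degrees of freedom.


uc = sqrt(u1^2 + u2^2) = sqrt(0.139^2 + 1.469^2) = 1.4755616
v_eff = uc^4 / (u1^4/v1 + u2^4/v2)
= 1.4755616^4 / (0.139^4/4 + 1.469^4/3)
= 4.7405571 / 1.5523586
v_eff = 3.0538

3.0538


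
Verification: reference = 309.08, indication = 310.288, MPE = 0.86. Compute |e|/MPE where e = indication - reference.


e = indication - reference = 310.288 - 309.08 = 1.2080
|e| = 1.2080
ratio = |e| / MPE = 1.2080 / 0.86
ratio = 1.4047

1.4047


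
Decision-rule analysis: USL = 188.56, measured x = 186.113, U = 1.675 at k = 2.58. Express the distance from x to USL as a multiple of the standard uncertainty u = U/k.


u = U / k = 1.675 / 2.58 = 0.64922481
margin = |USL - x| = |188.56 - 186.113| = 2.447
z = margin / u = 2.447 / 0.64922481
z = 3.7691

3.7691


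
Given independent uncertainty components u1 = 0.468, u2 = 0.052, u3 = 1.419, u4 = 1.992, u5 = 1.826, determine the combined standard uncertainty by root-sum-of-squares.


uc = sqrt(0.468^2 + 0.052^2 + 1.419^2 + 1.992^2 + 1.826^2)
uc = sqrt(9.537629)
uc = 3.0883

3.0883


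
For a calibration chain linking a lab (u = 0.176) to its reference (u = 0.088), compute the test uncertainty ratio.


TUR = u_lab / u_ref
= 0.176 / 0.088
= 2.0000

2.0000


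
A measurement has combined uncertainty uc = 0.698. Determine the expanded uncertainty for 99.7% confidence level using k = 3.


U = k * uc
U = 3 * 0.698
U = 2.0940

2.0940


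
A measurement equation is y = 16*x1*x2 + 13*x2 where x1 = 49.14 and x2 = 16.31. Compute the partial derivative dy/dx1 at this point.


y = 16*x1*x2 + 13*x2
dy/dx1 = 16*x2
Evaluate at x2 = 16.31: c1 = 16 * 16.31
c1 = 260.9600

260.9600


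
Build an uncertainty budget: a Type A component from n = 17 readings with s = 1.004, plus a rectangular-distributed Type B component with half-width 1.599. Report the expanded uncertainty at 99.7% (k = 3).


u_A = s / sqrt(n) = 1.004 / sqrt(17) = 0.24350577
u_B = half_width / sqrt(3) = 1.599 / sqrt(3) = 0.92318308
uc = sqrt(u_A^2 + u_B^2) = sqrt(0.24350577^2 + 0.92318308^2) = 0.95475759
U = k * uc = 3 * 0.95475759
U = 2.8643

2.8643


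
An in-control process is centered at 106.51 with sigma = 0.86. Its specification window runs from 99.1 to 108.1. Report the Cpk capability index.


Cpu = (USL - mean) / (3*sigma) = (108.1 - 106.51) / (3*0.86) = 0.6163
Cpl = (mean - LSL) / (3*sigma) = (106.51 - 99.1) / (3*0.86) = 2.8721
Cpk = min(Cpu, Cpl) = 0.6163

0.6163


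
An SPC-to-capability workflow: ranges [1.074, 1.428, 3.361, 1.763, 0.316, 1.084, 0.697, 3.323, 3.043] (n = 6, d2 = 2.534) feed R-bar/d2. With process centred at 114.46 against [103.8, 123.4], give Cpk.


R_bar = (1.074 + 1.428 + 3.361 + 1.763 + 0.316 + 1.084 + 0.697 + 3.323 + 3.043) / 9 = 1.7876667
sigma = R_bar / d2 = 1.7876667 / 2.534 = 0.70547226
Cp = (USL - LSL)/(6*sigma) = (123.4 - 103.8)/(6*0.70547226) = 4.6305
Cpu = (123.4 - 114.46)/(3*0.70547226) = 4.2241
Cpl = (114.46 - 103.8)/(3*0.70547226) = 5.0368
Cpk = min(Cpu, Cpl) = 4.2241

4.2241


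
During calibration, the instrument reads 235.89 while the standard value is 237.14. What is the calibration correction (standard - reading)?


Correction = standard - reading
= 237.14 - 235.89
= 1.2500

1.2500


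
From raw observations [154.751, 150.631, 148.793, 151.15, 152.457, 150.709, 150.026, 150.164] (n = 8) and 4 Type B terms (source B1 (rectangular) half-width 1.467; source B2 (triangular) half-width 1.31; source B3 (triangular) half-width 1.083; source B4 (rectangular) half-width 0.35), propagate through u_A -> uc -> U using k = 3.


mean = (154.751 + 150.631 + 148.793 + 151.15 + 152.457 + 150.709 + 150.026 + 150.164) / 8 = 151.085125
s = sqrt(sum((x - mean)^2)/(n-1)) = 1.8085765
u_A = s / sqrt(n) = 1.8085765 / sqrt(8) = 0.63942835
u_B1 = 1.467 / sqrt(3) = 0.84697284
u_B2 = 1.31 / sqrt(6) = 0.53480526
u_B3 = 1.083 / sqrt(6) = 0.4421329
u_B4 = 0.35 / sqrt(3) = 0.20207259
uc = sqrt(0.63942835^2 + 0.84697284^2 + 0.53480526^2 + 0.4421329^2 + 0.20207259^2) = 1.2839638
U = k * uc = 3 * 1.2839638
U = 3.8519

3.8519


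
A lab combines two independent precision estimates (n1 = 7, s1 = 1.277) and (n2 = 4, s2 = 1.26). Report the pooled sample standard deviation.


s_p = sqrt(((n1-1)*s1^2 + (n2-1)*s2^2) / (n1+n2-2))
numerator = (7-1)*1.277^2 + (4-1)*1.26^2 = 9.784374 + 4.7628 = 14.547174
denominator = 7 + 4 - 2 = 9
s_p^2 = 14.547174 / 9 = 1.6163527
s_p = sqrt(1.6163527) = 1.2714

1.2714


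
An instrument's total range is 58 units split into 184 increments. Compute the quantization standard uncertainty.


resolution = range / divisions
resolution = 58 / 184 = 0.31521739
u_res = resolution / (2*sqrt(3))
u_res = 0.31521739 / 3.4641016
u_res = 0.0910

0.0910


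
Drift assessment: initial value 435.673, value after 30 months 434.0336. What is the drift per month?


rate = (v2 - v1) / months
= (434.0336 - 435.673) / 30
= -1.6394 / 30
= -0.0546

-0.0546


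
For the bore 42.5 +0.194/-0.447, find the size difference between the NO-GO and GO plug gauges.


GO = nominal - lower_tol (smallest hole = maximum material condition)
GO = 42.5 - 0.447 = 42.053
NO-GO = nominal + upper_tol (largest hole = least material condition)
NO-GO = 42.5 + 0.194 = 42.694
spread = NO-GO - GO = 42.694 - 42.053 = 0.6410

0.6410


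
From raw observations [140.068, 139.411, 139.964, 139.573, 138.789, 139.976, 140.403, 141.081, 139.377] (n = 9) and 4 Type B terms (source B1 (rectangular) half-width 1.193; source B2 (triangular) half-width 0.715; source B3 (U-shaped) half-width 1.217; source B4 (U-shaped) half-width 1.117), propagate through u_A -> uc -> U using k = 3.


mean = (140.068 + 139.411 + 139.964 + 139.573 + 138.789 + 139.976 + 140.403 + 141.081 + 139.377) / 9 = 139.8491111
s = sqrt(sum((x - mean)^2)/(n-1)) = 0.66299122
u_A = s / sqrt(n) = 0.66299122 / sqrt(9) = 0.22099707
u_B1 = 1.193 / sqrt(3) = 0.68877887
u_B2 = 0.715 / sqrt(6) = 0.29189753
u_B3 = 1.217 / sqrt(2) = 0.86054895
u_B4 = 1.117 / sqrt(2) = 0.78983827
uc = sqrt(0.22099707^2 + 0.68877887^2 + 0.29189753^2 + 0.86054895^2 + 0.78983827^2) = 1.4045815
U = k * uc = 3 * 1.4045815
U = 4.2137

4.2137


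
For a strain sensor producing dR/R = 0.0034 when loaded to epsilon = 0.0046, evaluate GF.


GF = (dR/R) / epsilon
= 0.0034 / 0.0046
= 0.7391

0.7391


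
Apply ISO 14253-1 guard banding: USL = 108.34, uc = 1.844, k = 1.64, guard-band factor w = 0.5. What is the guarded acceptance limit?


U = k * uc = 1.64 * 1.844 = 3.02416
guard band g = w * U = 0.5 * 3.02416 = 1.51208
AL = USL - g = 108.34 - 1.51208
AL = 106.8279

106.8279


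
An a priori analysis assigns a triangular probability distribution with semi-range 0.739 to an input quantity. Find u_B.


u_B = half_width / sqrt(6)
u_B = 0.739 / 2.4494897
u_B = 0.3017

0.3017


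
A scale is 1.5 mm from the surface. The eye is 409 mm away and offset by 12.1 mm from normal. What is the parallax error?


error = h * offset / d
= 1.5 * 12.1 / 409
= 0.0444

0.0444


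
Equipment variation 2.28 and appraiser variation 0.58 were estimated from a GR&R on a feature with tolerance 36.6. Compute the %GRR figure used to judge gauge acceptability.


GRR = sqrt(EV^2 + AV^2) = sqrt(2.28^2 + 0.58^2) = 2.3526156
%GRR = GRR / tol * 100 = 2.3526156 / 36.6 * 100
%GRR = 6.4279

6.4279


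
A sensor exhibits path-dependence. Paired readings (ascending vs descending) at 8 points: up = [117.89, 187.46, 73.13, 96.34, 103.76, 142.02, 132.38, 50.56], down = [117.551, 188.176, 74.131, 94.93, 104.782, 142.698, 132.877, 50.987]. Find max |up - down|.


|117.89 - 117.551| = 0.3390
|187.46 - 188.176| = 0.7160
|73.13 - 74.131| = 1.0010
|96.34 - 94.93| = 1.4100
|103.76 - 104.782| = 1.0220
|142.02 - 142.698| = 0.6780
|132.38 - 132.877| = 0.4970
|50.56 - 50.987| = 0.4270
hysteresis = max(diffs) = 1.4100

1.4100


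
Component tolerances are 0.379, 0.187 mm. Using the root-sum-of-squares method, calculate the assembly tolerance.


RSS = sqrt(0.379^2 + 0.187^2)
= sqrt(0.17861)
= 0.4226

0.4226


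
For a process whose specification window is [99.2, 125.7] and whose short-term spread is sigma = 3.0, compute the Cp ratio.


Cp = (USL - LSL) / (6 * sigma)
= (125.7 - 99.2) / (6 * 3.0)
= 26.5000 / 18.0000
= 1.4722

1.4722


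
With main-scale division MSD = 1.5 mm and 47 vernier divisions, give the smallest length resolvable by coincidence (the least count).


LC = MSD / n_div
= 1.5 / 47
= 0.0319

0.0319


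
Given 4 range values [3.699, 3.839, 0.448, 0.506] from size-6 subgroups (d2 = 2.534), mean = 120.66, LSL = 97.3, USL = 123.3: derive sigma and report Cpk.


R_bar = (3.699 + 3.839 + 0.448 + 0.506) / 4 = 2.123
sigma = R_bar / d2 = 2.123 / 2.534 = 0.83780584
Cp = (USL - LSL)/(6*sigma) = (123.3 - 97.3)/(6*0.83780584) = 5.1722
Cpu = (123.3 - 120.66)/(3*0.83780584) = 1.0504
Cpl = (120.66 - 97.3)/(3*0.83780584) = 9.2941
Cpk = min(Cpu, Cpl) = 1.0504

1.0504


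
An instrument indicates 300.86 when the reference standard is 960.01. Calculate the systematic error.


Systematic error = measured - true
= 300.86 - 960.01
= -659.1500

-659.1500


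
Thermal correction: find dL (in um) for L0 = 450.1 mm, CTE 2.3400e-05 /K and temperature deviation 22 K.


dL = L * alpha * dT
= 450.1 * 2.3400e-05 * 22
= 0.2317115 mm
dL_um = 0.2317115 * 1000 = 231.7115 um

231.7115


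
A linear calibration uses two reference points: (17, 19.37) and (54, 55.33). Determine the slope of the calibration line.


slope = (y2 - y1) / (x2 - x1)
= (55.33 - 19.37) / (54 - 17)
= 35.9600 / 37
= 0.9719

0.9719


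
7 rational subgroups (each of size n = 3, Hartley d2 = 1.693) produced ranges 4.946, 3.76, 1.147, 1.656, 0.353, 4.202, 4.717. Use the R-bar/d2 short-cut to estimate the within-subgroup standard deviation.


R_bar = (4.946 + 3.76 + 1.147 + 1.656 + 0.353 + 4.202 + 4.717) / 7
R_bar = 20.781 / 7 = 2.9687143
sigma_hat = R_bar / d2 = 2.9687143 / 1.693 = 1.7535

1.7535


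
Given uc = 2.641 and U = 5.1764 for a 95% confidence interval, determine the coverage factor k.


k = U / uc
k = 5.1764 / 2.641
k = 1.96

1.96


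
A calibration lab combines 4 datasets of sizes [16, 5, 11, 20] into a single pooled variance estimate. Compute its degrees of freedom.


nu = sum_i (n_i - 1)
nu = ((16 - 1) + (5 - 1) + (11 - 1) + (20 - 1))
nu = 15 + 4 + 10 + 19
nu = 48

48


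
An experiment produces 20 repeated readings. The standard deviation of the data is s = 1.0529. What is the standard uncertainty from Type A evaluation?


u_A = s / sqrt(n)
u_A = 1.0529 / sqrt(20)
u_A = 1.0529 / 4.472136
u_A = 0.2354

0.2354


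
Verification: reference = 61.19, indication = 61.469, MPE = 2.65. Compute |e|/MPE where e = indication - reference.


e = indication - reference = 61.469 - 61.19 = 0.2790
|e| = 0.2790
ratio = |e| / MPE = 0.2790 / 2.65
ratio = 0.1053

0.1053


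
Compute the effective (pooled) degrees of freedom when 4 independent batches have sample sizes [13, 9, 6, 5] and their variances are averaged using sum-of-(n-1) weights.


nu = sum_i (n_i - 1)
nu = ((13 - 1) + (9 - 1) + (6 - 1) + (5 - 1))
nu = 12 + 8 + 5 + 4
nu = 29

29


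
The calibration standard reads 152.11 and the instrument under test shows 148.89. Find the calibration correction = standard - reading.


Correction = standard - reading
= 152.11 - 148.89
= 3.2200

3.2200


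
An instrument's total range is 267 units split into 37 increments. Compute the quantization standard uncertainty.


resolution = range / divisions
resolution = 267 / 37 = 7.2162162
u_res = resolution / (2*sqrt(3))
u_res = 7.2162162 / 3.4641016
u_res = 2.0831

2.0831


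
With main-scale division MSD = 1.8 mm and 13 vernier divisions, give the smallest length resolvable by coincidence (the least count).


LC = MSD / n_div
= 1.8 / 13
= 0.1385

0.1385


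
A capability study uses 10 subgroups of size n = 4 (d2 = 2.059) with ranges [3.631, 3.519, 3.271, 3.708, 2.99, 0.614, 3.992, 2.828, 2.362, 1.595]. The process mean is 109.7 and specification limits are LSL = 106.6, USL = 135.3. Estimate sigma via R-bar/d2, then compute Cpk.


R_bar = (3.631 + 3.519 + 3.271 + 3.708 + 2.99 + 0.614 + 3.992 + 2.828 + 2.362 + 1.595) / 10 = 2.851
sigma = R_bar / d2 = 2.851 / 2.059 = 1.3846527
Cp = (USL - LSL)/(6*sigma) = (135.3 - 106.6)/(6*1.3846527) = 3.4545
Cpu = (135.3 - 109.7)/(3*1.3846527) = 6.1628
Cpl = (109.7 - 106.6)/(3*1.3846527) = 0.7463
Cpk = min(Cpu, Cpl) = 0.7463

0.7463


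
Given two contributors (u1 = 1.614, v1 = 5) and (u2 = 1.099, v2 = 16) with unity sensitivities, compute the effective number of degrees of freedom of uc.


uc = sqrt(u1^2 + u2^2) = sqrt(1.614^2 + 1.099^2) = 1.9526385
v_eff = uc^4 / (u1^4/v1 + u2^4/v2)
= 1.9526385^4 / (1.614^4/5 + 1.099^4/16)
= 14.537422 / 1.4483748
v_eff = 10.0371

10.0371


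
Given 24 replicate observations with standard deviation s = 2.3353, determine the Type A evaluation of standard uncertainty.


u_A = s / sqrt(n)
u_A = 2.3353 / sqrt(24)
u_A = 2.3353 / 4.8989795
u_A = 0.4767

0.4767


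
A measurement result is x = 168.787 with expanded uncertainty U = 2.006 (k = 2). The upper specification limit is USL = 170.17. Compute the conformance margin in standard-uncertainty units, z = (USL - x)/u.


u = U / k = 2.006 / 2 = 1.003
margin = |USL - x| = |170.17 - 168.787| = 1.383
z = margin / u = 1.383 / 1.003
z = 1.3789

1.3789


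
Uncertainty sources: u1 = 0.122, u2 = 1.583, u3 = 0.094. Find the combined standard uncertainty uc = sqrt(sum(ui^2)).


uc = sqrt(0.122^2 + 1.583^2 + 0.094^2)
uc = sqrt(2.529609)
uc = 1.5905

1.5905


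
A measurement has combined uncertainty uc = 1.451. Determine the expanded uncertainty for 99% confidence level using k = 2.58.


U = k * uc
U = 2.58 * 1.451
U = 3.7436

3.7436


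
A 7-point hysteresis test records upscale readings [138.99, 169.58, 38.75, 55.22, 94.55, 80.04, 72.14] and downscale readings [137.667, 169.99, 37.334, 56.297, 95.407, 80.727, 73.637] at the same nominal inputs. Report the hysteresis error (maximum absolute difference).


|138.99 - 137.667| = 1.3230
|169.58 - 169.99| = 0.4100
|38.75 - 37.334| = 1.4160
|55.22 - 56.297| = 1.0770
|94.55 - 95.407| = 0.8570
|80.04 - 80.727| = 0.6870
|72.14 - 73.637| = 1.4970
hysteresis = max(diffs) = 1.4970

1.4970


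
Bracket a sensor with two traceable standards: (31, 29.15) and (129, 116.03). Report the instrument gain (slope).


slope = (y2 - y1) / (x2 - x1)
= (116.03 - 29.15) / (129 - 31)
= 86.8800 / 98
= 0.8865

0.8865


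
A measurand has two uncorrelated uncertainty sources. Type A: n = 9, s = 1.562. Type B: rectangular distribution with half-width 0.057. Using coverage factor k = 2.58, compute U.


u_A = s / sqrt(n) = 1.562 / sqrt(9) = 0.52066667
u_B = half_width / sqrt(3) = 0.057 / sqrt(3) = 0.032908965
uc = sqrt(u_A^2 + u_B^2) = sqrt(0.52066667^2 + 0.032908965^2) = 0.52170565
U = k * uc = 2.58 * 0.52170565
U = 1.3460

1.3460


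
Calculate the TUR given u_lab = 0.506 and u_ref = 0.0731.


TUR = u_lab / u_ref
= 0.506 / 0.0731
= 6.9220

6.9220


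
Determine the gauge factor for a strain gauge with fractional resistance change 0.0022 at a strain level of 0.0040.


GF = (dR/R) / epsilon
= 0.0022 / 0.0040
= 0.5500

0.5500


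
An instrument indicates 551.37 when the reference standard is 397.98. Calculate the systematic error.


Systematic error = measured - true
= 551.37 - 397.98
= 153.3900

153.3900


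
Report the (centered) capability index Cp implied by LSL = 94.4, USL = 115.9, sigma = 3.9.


Cp = (USL - LSL) / (6 * sigma)
= (115.9 - 94.4) / (6 * 3.9)
= 21.5000 / 23.4000
= 0.9188

0.9188


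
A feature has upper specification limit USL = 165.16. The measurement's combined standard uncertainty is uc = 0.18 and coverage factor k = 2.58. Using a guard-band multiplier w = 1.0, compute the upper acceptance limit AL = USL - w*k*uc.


U = k * uc = 2.58 * 0.18 = 0.4644
guard band g = w * U = 1.0 * 0.4644 = 0.4644
AL = USL - g = 165.16 - 0.4644
AL = 164.6956

164.6956


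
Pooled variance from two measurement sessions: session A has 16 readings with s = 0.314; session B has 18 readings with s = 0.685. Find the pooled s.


s_p = sqrt(((n1-1)*s1^2 + (n2-1)*s2^2) / (n1+n2-2))
numerator = (16-1)*0.314^2 + (18-1)*0.685^2 = 1.47894 + 7.976825 = 9.455765
denominator = 16 + 18 - 2 = 32
s_p^2 = 9.455765 / 32 = 0.29549266
s_p = sqrt(0.29549266) = 0.5436

0.5436


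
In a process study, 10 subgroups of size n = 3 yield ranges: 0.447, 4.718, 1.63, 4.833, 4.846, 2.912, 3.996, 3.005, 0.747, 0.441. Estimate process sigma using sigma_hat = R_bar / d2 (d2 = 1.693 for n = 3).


R_bar = (0.447 + 4.718 + 1.63 + 4.833 + 4.846 + 2.912 + 3.996 + 3.005 + 0.747 + 0.441) / 10
R_bar = 27.575 / 10 = 2.7575
sigma_hat = R_bar / d2 = 2.7575 / 1.693 = 1.6288

1.6288


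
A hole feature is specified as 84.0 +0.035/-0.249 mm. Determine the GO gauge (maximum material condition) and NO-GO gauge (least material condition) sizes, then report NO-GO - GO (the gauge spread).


GO = nominal - lower_tol (smallest hole = maximum material condition)
GO = 84.0 - 0.249 = 83.751
NO-GO = nominal + upper_tol (largest hole = least material condition)
NO-GO = 84.0 + 0.035 = 84.035
spread = NO-GO - GO = 84.035 - 83.751 = 0.2840

0.2840


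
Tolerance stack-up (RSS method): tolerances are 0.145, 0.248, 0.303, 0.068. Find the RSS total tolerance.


RSS = sqrt(0.145^2 + 0.248^2 + 0.303^2 + 0.068^2)
= sqrt(0.178962)
= 0.4230

0.4230


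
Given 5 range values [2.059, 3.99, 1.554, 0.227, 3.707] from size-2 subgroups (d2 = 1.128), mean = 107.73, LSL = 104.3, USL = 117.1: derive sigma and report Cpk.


R_bar = (2.059 + 3.99 + 1.554 + 0.227 + 3.707) / 5 = 2.3074
sigma = R_bar / d2 = 2.3074 / 1.128 = 2.0455674
Cp = (USL - LSL)/(6*sigma) = (117.1 - 104.3)/(6*2.0455674) = 1.0429
Cpu = (117.1 - 107.73)/(3*2.0455674) = 1.5269
Cpl = (107.73 - 104.3)/(3*2.0455674) = 0.5589
Cpk = min(Cpu, Cpl) = 0.5589

0.5589


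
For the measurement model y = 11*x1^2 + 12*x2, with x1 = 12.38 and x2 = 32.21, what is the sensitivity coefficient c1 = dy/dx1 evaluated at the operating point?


y = 11*x1^2 + 12*x2
dy/dx1 = 2*11*x1
Evaluate at x1 = 12.38: c1 = 22 * 12.38
c1 = 272.3600

272.3600


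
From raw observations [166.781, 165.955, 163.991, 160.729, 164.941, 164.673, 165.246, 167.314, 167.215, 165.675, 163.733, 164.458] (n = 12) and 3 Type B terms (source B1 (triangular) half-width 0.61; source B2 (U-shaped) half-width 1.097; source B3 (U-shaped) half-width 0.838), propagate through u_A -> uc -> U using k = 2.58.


mean = (166.781 + 165.955 + 163.991 + 160.729 + 164.941 + 164.673 + 165.246 + 167.314 + 167.215 + 165.675 + 163.733 + 164.458) / 12 = 165.05925
s = sqrt(sum((x - mean)^2)/(n-1)) = 1.8112729
u_A = s / sqrt(n) = 1.8112729 / sqrt(12) = 0.52286945
u_B1 = 0.61 / sqrt(6) = 0.24903146
u_B2 = 1.097 / sqrt(2) = 0.77569614
u_B3 = 0.838 / sqrt(2) = 0.59255548
uc = sqrt(0.52286945^2 + 0.24903146^2 + 0.77569614^2 + 0.59255548^2) = 1.1350047
U = k * uc = 2.58 * 1.1350047
U = 2.9283

2.9283
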